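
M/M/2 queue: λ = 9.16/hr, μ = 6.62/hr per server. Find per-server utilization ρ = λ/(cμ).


ρ = λ/(cμ) = 9.16/(2·6.62) = 9.16/13.24 = 0.6918

Final: 0.6918


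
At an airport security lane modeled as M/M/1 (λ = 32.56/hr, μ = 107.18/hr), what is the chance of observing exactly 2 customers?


ρ = 32.56/107.18 = 0.3038
P_n = (1−ρ)·ρ^n = (1 − 0.3038)·0.3038^2 = 0.6962·0.092287 = 0.064251

Final: 0.064251


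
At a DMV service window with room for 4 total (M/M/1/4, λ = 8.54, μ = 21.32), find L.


ρ = 8.54/21.32 = 0.4006
L = ρ[1 − (K+1)ρ^K + Kρ^(K+1)] / [(1−ρ)(1−ρ^(K+1))]
Numerator: 0.4006·(1 − 5·0.025744 + 4·0.010312) = 0.365524
Denominator: (0.5994)·(0.989688) = 0.593256
L = 0.365524/0.593256 = 0.6161

Final: 0.6161


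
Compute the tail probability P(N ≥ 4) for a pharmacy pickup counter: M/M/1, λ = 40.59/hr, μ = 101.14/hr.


ρ = 40.59/101.14 = 0.4013
P(N ≥ n) = ρ^n = 0.4013^4 = 0.025941

Final: 0.025941


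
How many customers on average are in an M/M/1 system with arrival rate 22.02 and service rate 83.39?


ρ = λ/μ = 22.02/83.39 = 0.2641
L = ρ/(1−ρ) = 0.2641/(1 − 0.2641) = 0.2641/0.7359 = 0.3588

Final: 0.3588


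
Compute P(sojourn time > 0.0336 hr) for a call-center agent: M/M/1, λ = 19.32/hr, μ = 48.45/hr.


W ~ Exponential(μ−λ) for M/M/1.
μ − λ = 48.45 − 19.32 = 29.1300
P(W > t) = e^{−(μ−λ)t} = e^{−0.9788} = 0.375774

Final: 0.375774


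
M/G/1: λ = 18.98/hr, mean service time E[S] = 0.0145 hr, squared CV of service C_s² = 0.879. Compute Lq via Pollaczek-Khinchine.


ρ = λ·E[S] = 18.98·0.0145 = 0.2752
Lq = ρ²(1+C_s²)/(2(1−ρ)) = 0.07574·(1+0.879)/(2·0.7248)
= 0.07574·1.8790/1.4496 = 0.09818

Final: 0.09818


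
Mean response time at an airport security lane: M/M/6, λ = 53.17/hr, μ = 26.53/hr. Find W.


a = 2.0041; ρ = 0.3340; P₀ = 0.134573
Lq = P₀·a^c·ρ/(c!(1−ρ)²) = 0.009121
Wq = Lq/λ = 0.009121/53.17 = 0.0001716 hr
W = Wq + 1/μ = 0.0001716 + 0.03769 = 0.03786 hr

Final: 0.03786 hr


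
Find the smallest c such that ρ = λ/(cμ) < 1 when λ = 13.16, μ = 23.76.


Stability requires cμ > λ ⇔ c > λ/μ.
λ/μ = 13.16/23.76 = 0.5539
Minimum integer c = ⌊0.5539⌋ + 1 = 1
Check: 1·23.76 = 23.76 > 13.16, while 0·23.76 = 0.00 ≤ 13.16

Final: 1 servers


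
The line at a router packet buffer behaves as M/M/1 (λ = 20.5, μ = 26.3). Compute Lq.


ρ = 20.5/26.3 = 0.7795
Lq = ρ²/(1−ρ) = 0.6076/0.2205 = 2.7550

Final: 2.7550


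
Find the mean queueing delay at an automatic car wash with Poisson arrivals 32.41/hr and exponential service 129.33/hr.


ρ = 32.41/129.33 = 0.2506
Wq = ρ/(μ−λ) = 0.2506/(129.33 − 32.41) = 0.2506/96.92 = 0.002586 hr

Final: 0.002586 hr


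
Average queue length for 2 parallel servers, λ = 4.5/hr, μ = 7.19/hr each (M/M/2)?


a = λ/μ = 0.6259; ρ = a/2 = 0.3129
P₀ = 0.523305
Lq = P₀·a^c·ρ / (c!·(1−ρ)²) = 0.523305·0.39171·0.3129/(2·0.47206)
= 0.06794

Final: 0.06794


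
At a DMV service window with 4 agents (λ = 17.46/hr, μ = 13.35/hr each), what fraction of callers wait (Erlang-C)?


a = λ/μ = 1.3079; ρ = a/4 = 0.3270
P₀ = 0.269026 (from M/M/c formula)
C(c,a) = [a^c/(c!(1−ρ))]·P₀ = [2.92585/(24·0.6730)]·0.269026
= 0.18114·0.269026 = 0.048730

Final: 0.048730


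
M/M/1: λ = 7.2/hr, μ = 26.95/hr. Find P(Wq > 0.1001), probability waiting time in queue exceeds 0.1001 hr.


ρ = 7.2/26.95 = 0.2672
P(Wq > t) = ρ·e^{−(μ−λ)t} = 0.2672·e^{−1.9770}
= 0.2672·0.138488 = 0.036999

Final: 0.036999


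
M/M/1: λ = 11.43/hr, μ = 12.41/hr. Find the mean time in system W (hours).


W = 1/(μ−λ) = 1/(12.41 − 11.43) = 1/0.9800 = 1.0204 hr

Final: 1.0204 hr


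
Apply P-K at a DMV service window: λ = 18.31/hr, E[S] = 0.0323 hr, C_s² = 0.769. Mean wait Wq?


ρ = λ·E[S] = 18.31·0.0323 = 0.5914
E[S²] = E[S]²(1+C_s²) = 0.0323²·(1+0.769) = 0.001846
Wq = λ·E[S²]/(2(1−ρ)) = 18.31·0.001846/(2·0.4086) = 0.04135 hr

Final: 0.04135 hr


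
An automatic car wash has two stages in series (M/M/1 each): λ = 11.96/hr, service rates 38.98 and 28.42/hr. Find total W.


Each node sees arrival rate λ = 11.96/hr (tandem ⇒ throughput preserved).
W₁ = 1/(μ₁−λ) = 1/(38.98−11.96) = 0.03701 hr
W₂ = 1/(μ₂−λ) = 1/(28.42−11.96) = 0.06075 hr
W_total = W₁ + W₂ = 0.03701 + 0.06075 = 0.09776 hr

Final: 0.09776 hr


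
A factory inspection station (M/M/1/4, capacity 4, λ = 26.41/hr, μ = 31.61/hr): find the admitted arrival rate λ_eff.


ρ = 0.8355; P_K = (1−ρ)ρ^4/(1−ρ^5) = 0.135203
λ_eff = λ(1 − P_K) = 26.41·(1 − 0.135203) = 26.41·0.864797 = 22.8393 /hr

Final: 22.8393 /hr


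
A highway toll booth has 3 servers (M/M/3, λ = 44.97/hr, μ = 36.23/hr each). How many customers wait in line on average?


a = λ/μ = 1.2412; ρ = a/3 = 0.4137
P₀ = 0.281276
Lq = P₀·a^c·ρ / (c!·(1−ρ)²) = 0.281276·1.91233·0.4137/(6·0.34369)
= 0.10792

Final: 0.10792


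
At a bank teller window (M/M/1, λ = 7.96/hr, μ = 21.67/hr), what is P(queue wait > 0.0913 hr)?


ρ = 7.96/21.67 = 0.3673
P(Wq > t) = ρ·e^{−(μ−λ)t} = 0.3673·e^{−1.2517}
= 0.3673·0.286012 = 0.105060

Final: 0.105060


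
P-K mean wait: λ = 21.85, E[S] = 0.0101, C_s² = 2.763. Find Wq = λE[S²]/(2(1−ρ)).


ρ = λ·E[S] = 21.85·0.0101 = 0.2207
E[S²] = E[S]²(1+C_s²) = 0.0101²·(1+2.763) = 0.0003839
Wq = λ·E[S²]/(2(1−ρ)) = 21.85·0.0003839/(2·0.7793) = 0.005381 hr

Final: 0.005381 hr


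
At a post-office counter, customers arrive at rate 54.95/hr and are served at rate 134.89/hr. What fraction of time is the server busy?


ρ = λ/μ = 54.95/134.89 = 0.4074

Final: 0.4074


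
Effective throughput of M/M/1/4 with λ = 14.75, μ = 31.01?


ρ = 0.4757; P_K = (1−ρ)ρ^4/(1−ρ^5) = 0.027510
λ_eff = λ(1 − P_K) = 14.75·(1 − 0.027510) = 14.75·0.972490 = 14.3442 /hr

Final: 14.3442 /hr


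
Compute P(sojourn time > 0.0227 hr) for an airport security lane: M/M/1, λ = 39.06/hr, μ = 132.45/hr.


W ~ Exponential(μ−λ) for M/M/1.
μ − λ = 132.45 − 39.06 = 93.3900
P(W > t) = e^{−(μ−λ)t} = e^{−2.1200} = 0.120037

Final: 0.120037


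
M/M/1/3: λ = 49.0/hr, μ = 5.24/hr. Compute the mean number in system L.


ρ = 49.0/5.24 = 9.3511
L = ρ[1 − (K+1)ρ^K + Kρ^(K+1)] / [(1−ρ)(1−ρ^(K+1))]
Numerator: 9.3511·(1 − 4·817.700718 + 3·7646.438013) = 183932.451737
Denominator: (-8.3511)·(-7645.438013) = 63848.161723
L = 183932.451737/63848.161723 = 2.8808

Final: 2.8808


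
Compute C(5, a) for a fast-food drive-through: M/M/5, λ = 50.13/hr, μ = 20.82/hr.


a = λ/μ = 2.4078; ρ = a/5 = 0.4816
P₀ = 0.088229 (from M/M/c formula)
C(c,a) = [a^c/(c!(1−ρ))]·P₀ = [80.92541/(120·0.5184)]·0.088229
= 1.30077·0.088229 = 0.114766

Final: 0.114766


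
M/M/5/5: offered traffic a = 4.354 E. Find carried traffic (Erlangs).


B(5,4.354) = 0.230368 (Erlang-B)
Carried load = a(1 − B) = 4.354·(1 − 0.230368) = 4.354·0.769632 = 3.3510 E

Final: 3.3510 Erlangs


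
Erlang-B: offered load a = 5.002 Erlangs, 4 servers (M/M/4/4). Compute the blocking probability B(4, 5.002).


B(c,a) = (a^c/c!) / Σ_{k=0}^{c} a^k/k!
a^4/4! = 26.083358
Σ terms (k=0..4): 1.00000 + 5.00200 + 12.51000 + 20.85834 + 26.08336 = 65.453704
B = 26.083358/65.453704 = 0.398501

Final: 0.398501


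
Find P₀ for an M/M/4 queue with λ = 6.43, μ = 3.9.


a = λ/μ = 6.43/3.9 = 1.6487; ρ = a/c = 0.4122
Σ_{k=0}^{3} a^k/k! (terms k=0..3) = 1.00000 + 1.64872 + 1.35914 + 0.74694 = 4.75480
Tail: a^4/(4!(1−ρ)) = 7.38900/(24·0.5878) = 0.52376
P₀ = 1/(4.75480 + 0.52376) = 1/5.27855 = 0.189446

Final: 0.189446


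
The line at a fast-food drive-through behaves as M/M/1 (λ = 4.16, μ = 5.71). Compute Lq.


ρ = 4.16/5.71 = 0.7285
Lq = ρ²/(1−ρ) = 0.5308/0.2715 = 1.9553

Final: 1.9553


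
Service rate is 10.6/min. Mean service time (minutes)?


Mean service time = 1/μ = 1/10.6 minute = 0.09434 minute
In minutes: 0.09434 × 1 = 0.09434 min

Final: 0.09434 min


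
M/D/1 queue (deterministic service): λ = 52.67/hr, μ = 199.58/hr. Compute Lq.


ρ = 52.67/199.58 = 0.2639
M/D/1: Lq = ρ²/(2(1−ρ)) = 0.06965/(2·0.7361) = 0.04731

Final: 0.04731


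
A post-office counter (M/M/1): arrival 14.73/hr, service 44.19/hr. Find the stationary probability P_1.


ρ = 14.73/44.19 = 0.3333
P_n = (1−ρ)·ρ^n = (1 − 0.3333)·0.3333^1 = 0.6667·0.333333 = 0.222222

Final: 0.222222


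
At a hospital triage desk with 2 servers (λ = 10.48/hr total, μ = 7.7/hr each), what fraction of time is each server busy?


ρ = λ/(cμ) = 10.48/(2·7.7) = 10.48/15.40 = 0.6805

Final: 0.6805


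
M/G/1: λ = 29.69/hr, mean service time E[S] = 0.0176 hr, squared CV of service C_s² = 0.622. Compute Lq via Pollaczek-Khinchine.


ρ = λ·E[S] = 29.69·0.0176 = 0.5225
Lq = ρ²(1+C_s²)/(2(1−ρ)) = 0.2731·(1+0.622)/(2·0.4775)
= 0.2731·1.6220/0.9549 = 0.46380

Final: 0.46380


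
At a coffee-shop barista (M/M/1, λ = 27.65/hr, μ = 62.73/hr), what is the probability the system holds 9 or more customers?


ρ = 27.65/62.73 = 0.4408
P(N ≥ n) = ρ^n = 0.4408^9 = 0.0006280

Final: 0.0006280


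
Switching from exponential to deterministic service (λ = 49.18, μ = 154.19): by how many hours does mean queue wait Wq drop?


ρ = 49.18/154.19 = 0.3190
Wq(M/M/1) = ρ/(μ−λ) = 0.3190/105.01 = 0.003037 hr
Wq(M/D/1) = ρ/(2(μ−λ)) = 0.001519 hr
Savings = 0.003037 − 0.001519 = 0.001519 hr

Final: 0.001519 hr


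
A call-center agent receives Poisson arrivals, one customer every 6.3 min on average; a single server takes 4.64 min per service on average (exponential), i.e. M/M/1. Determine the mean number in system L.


λ = 60/6.3 = 9.5238 /hr
μ = 60/4.64 = 12.9310 /hr
ρ = λ/μ = 9.5238/12.9310 = 0.7365
L = ρ/(1−ρ) = 0.7365/0.2635 = 2.7952

Final: 2.7952


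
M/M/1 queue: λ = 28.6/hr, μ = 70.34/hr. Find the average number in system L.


ρ = λ/μ = 28.6/70.34 = 0.4066
L = ρ/(1−ρ) = 0.4066/(1 − 0.4066) = 0.4066/0.5934 = 0.6852

Final: 0.6852


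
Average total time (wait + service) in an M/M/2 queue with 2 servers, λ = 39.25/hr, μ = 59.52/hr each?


a = 0.6594; ρ = 0.3297; P₀ = 0.504075
Lq = P₀·a^c·ρ/(c!(1−ρ)²) = 0.08044
Wq = Lq/λ = 0.08044/39.25 = 0.002049 hr
W = Wq + 1/μ = 0.002049 + 0.01680 = 0.01885 hr

Final: 0.01885 hr


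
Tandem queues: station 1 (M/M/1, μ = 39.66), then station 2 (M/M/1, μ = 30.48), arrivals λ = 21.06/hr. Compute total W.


Each node sees arrival rate λ = 21.06/hr (tandem ⇒ throughput preserved).
W₁ = 1/(μ₁−λ) = 1/(39.66−21.06) = 0.05376 hr
W₂ = 1/(μ₂−λ) = 1/(30.48−21.06) = 0.10616 hr
W_total = W₁ + W₂ = 0.05376 + 0.10616 = 0.15992 hr

Final: 0.15992 hr


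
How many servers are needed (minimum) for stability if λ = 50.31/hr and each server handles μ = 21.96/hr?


Stability requires cμ > λ ⇔ c > λ/μ.
λ/μ = 50.31/21.96 = 2.2910
Minimum integer c = ⌊2.2910⌋ + 1 = 3
Check: 3·21.96 = 65.88 > 50.31, while 2·21.96 = 43.92 ≤ 50.31

Final: 3 servers


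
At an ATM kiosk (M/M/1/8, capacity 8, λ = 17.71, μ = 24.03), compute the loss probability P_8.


ρ = λ/μ = 17.71/24.03 = 0.7370
P_K = (1−ρ)ρ^K/(1−ρ^(K+1)) = (0.2630·0.087040)/(1 − 0.064148)
= 0.022892/0.935852 = 0.024461

Final: 0.024461


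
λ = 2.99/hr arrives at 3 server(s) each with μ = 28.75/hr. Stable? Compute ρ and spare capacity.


Total capacity cμ = 3·28.75 = 86.25/hr
ρ = λ/(cμ) = 2.99/86.25 = 0.03467
Stable ⇔ ρ < 1: YES
Spare capacity = cμ − λ = 86.25 − 2.99 = 83.26/hr

Final: ρ = 0.03467; stable; margin = 83.26/hr


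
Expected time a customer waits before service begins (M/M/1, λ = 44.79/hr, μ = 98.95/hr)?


ρ = 44.79/98.95 = 0.4527
Wq = ρ/(μ−λ) = 0.4527/(98.95 − 44.79) = 0.4527/54.16 = 0.008358 hr

Final: 0.008358 hr


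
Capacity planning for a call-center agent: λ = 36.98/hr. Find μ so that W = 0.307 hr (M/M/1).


W = 1/(μ−λ) ⇒ μ − λ = 1/W = 1/0.307 = 3.2573
μ = λ + 1/W = 36.98 + 3.2573 = 40.2373 per hr

Final: 40.2373 /hr


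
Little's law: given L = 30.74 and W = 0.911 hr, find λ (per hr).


λ = L/W = 30.74/0.911 = 33.7431 /hr

Final: 33.7431 /hr


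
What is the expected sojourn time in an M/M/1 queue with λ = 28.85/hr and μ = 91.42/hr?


W = 1/(μ−λ) = 1/(91.42 − 28.85) = 1/62.57 = 0.01598 hr

Final: 0.01598 hr


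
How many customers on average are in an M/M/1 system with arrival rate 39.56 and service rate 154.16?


ρ = λ/μ = 39.56/154.16 = 0.2566
L = ρ/(1−ρ) = 0.2566/(1 − 0.2566) = 0.2566/0.7434 = 0.3452

Final: 0.3452


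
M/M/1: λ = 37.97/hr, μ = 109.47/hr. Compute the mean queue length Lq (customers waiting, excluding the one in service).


ρ = 37.97/109.47 = 0.3469
Lq = ρ²/(1−ρ) = 0.1203/0.6531 = 0.1842

Final: 0.1842


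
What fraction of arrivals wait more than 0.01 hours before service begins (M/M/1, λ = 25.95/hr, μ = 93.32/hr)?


ρ = 25.95/93.32 = 0.2781
P(Wq > t) = ρ·e^{−(μ−λ)t} = 0.2781·e^{−0.6737}
= 0.2781·0.509819 = 0.141768

Final: 0.141768


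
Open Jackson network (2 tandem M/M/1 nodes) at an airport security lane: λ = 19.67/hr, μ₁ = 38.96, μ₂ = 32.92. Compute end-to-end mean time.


Each node sees arrival rate λ = 19.67/hr (tandem ⇒ throughput preserved).
W₁ = 1/(μ₁−λ) = 1/(38.96−19.67) = 0.05184 hr
W₂ = 1/(μ₂−λ) = 1/(32.92−19.67) = 0.07547 hr
W_total = W₁ + W₂ = 0.05184 + 0.07547 = 0.12731 hr

Final: 0.12731 hr


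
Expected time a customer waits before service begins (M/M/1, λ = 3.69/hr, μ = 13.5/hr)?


ρ = 3.69/13.5 = 0.2733
Wq = ρ/(μ−λ) = 0.2733/(13.5 − 3.69) = 0.2733/9.81 = 0.02786 hr

Final: 0.02786 hr


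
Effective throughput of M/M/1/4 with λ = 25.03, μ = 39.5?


ρ = 0.6337; P_K = (1−ρ)ρ^4/(1−ρ^5) = 0.065786
λ_eff = λ(1 − P_K) = 25.03·(1 − 0.065786) = 25.03·0.934214 = 23.3834 /hr

Final: 23.3834 /hr


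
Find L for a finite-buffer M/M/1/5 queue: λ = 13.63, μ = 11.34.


ρ = 13.63/11.34 = 1.2019
L = ρ[1 − (K+1)ρ^K + Kρ^(K+1)] / [(1−ρ)(1−ρ^(K+1))]
Numerator: 1.2019·(1 − 6·2.508499 + 5·3.015066) = 1.231187
Denominator: (-0.2019)·(-2.015066) = 0.406922
L = 1.231187/0.406922 = 3.0256

Final: 3.0256


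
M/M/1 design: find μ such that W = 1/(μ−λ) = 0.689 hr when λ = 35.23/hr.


W = 1/(μ−λ) ⇒ μ − λ = 1/W = 1/0.689 = 1.4514
μ = λ + 1/W = 35.23 + 1.4514 = 36.6814 per hr

Final: 36.6814 /hr


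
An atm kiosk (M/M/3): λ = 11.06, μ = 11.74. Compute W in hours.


a = 0.9421; ρ = 0.3140; P₀ = 0.386253
Lq = P₀·a^c·ρ/(c!(1−ρ)²) = 0.03592
Wq = Lq/λ = 0.03592/11.06 = 0.003248 hr
W = Wq + 1/μ = 0.003248 + 0.08518 = 0.08843 hr

Final: 0.08843 hr


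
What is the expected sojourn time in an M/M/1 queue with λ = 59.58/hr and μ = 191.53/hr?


W = 1/(μ−λ) = 1/(191.53 − 59.58) = 1/131.95 = 0.007579 hr

Final: 0.007579 hr


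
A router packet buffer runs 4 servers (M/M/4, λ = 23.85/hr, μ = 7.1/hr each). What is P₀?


a = λ/μ = 23.85/7.1 = 3.3592; ρ = a/c = 0.8398
Σ_{k=0}^{3} a^k/k! (terms k=0..3) = 1.00000 + 3.35915 + 5.64196 + 6.31741 = 16.31852
Tail: a^4/(4!(1−ρ)) = 127.32689/(24·0.1602) = 33.11432
P₀ = 1/(16.31852 + 33.11432) = 1/49.43284 = 0.020229

Final: 0.020229


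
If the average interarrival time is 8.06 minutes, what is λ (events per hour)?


λ = 1/(interarrival time) in consistent units.
1 hour = 60 min, so λ = 60/8.06 = 7.4442 per hour

Final: 7.4442 /hr


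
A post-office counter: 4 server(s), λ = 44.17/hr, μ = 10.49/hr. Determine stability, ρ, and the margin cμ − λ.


Total capacity cμ = 4·10.49 = 41.96/hr
ρ = λ/(cμ) = 44.17/41.96 = 1.0527
Stable ⇔ ρ < 1: NO
Spare capacity = cμ − λ = 41.96 − 44.17 = -2.21/hr

Final: ρ = 1.0527; unstable; margin = -2.21/hr


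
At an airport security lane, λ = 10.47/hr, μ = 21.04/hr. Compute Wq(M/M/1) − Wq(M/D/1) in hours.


ρ = 10.47/21.04 = 0.4976
Wq(M/M/1) = ρ/(μ−λ) = 0.4976/10.57 = 0.04708 hr
Wq(M/D/1) = ρ/(2(μ−λ)) = 0.02354 hr
Savings = 0.04708 − 0.02354 = 0.02354 hr

Final: 0.02354 hr


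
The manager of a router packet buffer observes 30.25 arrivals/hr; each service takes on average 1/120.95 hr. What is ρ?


ρ = λ/μ = 30.25/120.95 = 0.2501

Final: 0.2501


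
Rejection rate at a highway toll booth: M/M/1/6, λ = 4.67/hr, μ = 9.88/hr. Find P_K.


ρ = λ/μ = 4.67/9.88 = 0.4727
P_K = (1−ρ)ρ^K/(1−ρ^(K+1)) = (0.5273·0.011152)/(1 − 0.005271)
= 0.005881/0.994729 = 0.005912

Final: 0.005912


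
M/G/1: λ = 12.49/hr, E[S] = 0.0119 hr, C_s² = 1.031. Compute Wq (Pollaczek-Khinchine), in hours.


ρ = λ·E[S] = 12.49·0.0119 = 0.1486
E[S²] = E[S]²(1+C_s²) = 0.0119²·(1+1.031) = 0.0002876
Wq = λ·E[S²]/(2(1−ρ)) = 12.49·0.0002876/(2·0.8514) = 0.002110 hr

Final: 0.002110 hr


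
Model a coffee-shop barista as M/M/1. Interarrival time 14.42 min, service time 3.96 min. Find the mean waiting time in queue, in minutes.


λ = 60/14.42 = 4.1609 /hr
μ = 60/3.96 = 15.1515 /hr
ρ = λ/μ = 4.1609/15.1515 = 0.2746
Wq = ρ/(μ−λ) = 0.2746/(15.1515−4.1609) = 0.02499 hr
In minutes: 0.02499·60 = 1.499 min

Final: 1.499 min


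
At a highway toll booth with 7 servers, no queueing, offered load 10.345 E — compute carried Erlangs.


B(7,10.345) = 0.424104 (Erlang-B)
Carried load = a(1 − B) = 10.345·(1 − 0.424104) = 10.345·0.575896 = 5.9576 E

Final: 5.9576 Erlangs


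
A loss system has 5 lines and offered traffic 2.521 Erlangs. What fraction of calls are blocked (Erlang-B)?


B(c,a) = (a^c/c!) / Σ_{k=0}^{c} a^k/k!
a^5/5! = 0.848561
Σ terms (k=0..5): 1.00000 + 2.52100 + 3.17772 + 2.67034 + 1.68298 + 0.84856 = 11.900610
B = 0.848561/11.900610 = 0.071304

Final: 0.071304


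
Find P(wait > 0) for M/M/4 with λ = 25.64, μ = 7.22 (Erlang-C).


a = λ/μ = 3.5512; ρ = a/4 = 0.8878
P₀ = 0.012921 (from M/M/c formula)
C(c,a) = [a^c/(c!(1−ρ))]·P₀ = [159.04620/(24·0.1122)]·0.012921
= 59.06963·0.012921 = 0.763263

Final: 0.763263


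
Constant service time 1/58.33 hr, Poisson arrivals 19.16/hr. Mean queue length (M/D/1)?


ρ = 19.16/58.33 = 0.3285
M/D/1: Lq = ρ²/(2(1−ρ)) = 0.1079/(2·0.6715) = 0.08034

Final: 0.08034


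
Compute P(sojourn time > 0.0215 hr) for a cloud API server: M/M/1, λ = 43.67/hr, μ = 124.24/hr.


W ~ Exponential(μ−λ) for M/M/1.
μ − λ = 124.24 − 43.67 = 80.5700
P(W > t) = e^{−(μ−λ)t} = e^{−1.7323} = 0.176885

Final: 0.176885


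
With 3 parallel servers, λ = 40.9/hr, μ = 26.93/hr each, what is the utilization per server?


ρ = λ/(cμ) = 40.9/(3·26.93) = 40.9/80.79 = 0.5063

Final: 0.5063


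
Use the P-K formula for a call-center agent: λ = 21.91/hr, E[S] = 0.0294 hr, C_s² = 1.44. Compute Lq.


ρ = λ·E[S] = 21.91·0.0294 = 0.6442
Lq = ρ²(1+C_s²)/(2(1−ρ)) = 0.4149·(1+1.44)/(2·0.3558)
= 0.4149·2.4400/0.7117 = 1.42258

Final: 1.42258


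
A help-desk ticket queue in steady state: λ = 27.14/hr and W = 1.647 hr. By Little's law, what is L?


L = λW = 27.14·1.647 = 44.6996

Final: 44.6996


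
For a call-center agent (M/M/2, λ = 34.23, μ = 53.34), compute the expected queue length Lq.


a = λ/μ = 0.6417; ρ = a/2 = 0.3209
P₀ = 0.514158
Lq = P₀·a^c·ρ / (c!·(1−ρ)²) = 0.514158·0.41182·0.3209/(2·0.46122)
= 0.07365

Final: 0.07365


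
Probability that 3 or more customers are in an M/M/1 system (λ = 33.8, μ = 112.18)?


ρ = 33.8/112.18 = 0.3013
P(N ≥ n) = ρ^n = 0.3013^3 = 0.027353

Final: 0.027353


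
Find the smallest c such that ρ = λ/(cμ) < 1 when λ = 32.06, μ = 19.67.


Stability requires cμ > λ ⇔ c > λ/μ.
λ/μ = 32.06/19.67 = 1.6299
Minimum integer c = ⌊1.6299⌋ + 1 = 2
Check: 2·19.67 = 39.34 > 32.06, while 1·19.67 = 19.67 ≤ 32.06

Final: 2 servers


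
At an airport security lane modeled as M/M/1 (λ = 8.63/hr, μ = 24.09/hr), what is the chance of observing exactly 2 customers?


ρ = 8.63/24.09 = 0.3582
P_n = (1−ρ)·ρ^n = (1 − 0.3582)·0.3582^2 = 0.6418·0.128336 = 0.082361

Final: 0.082361


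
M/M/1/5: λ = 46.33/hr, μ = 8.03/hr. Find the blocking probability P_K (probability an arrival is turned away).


ρ = λ/μ = 46.33/8.03 = 5.7696
P_K = (1−ρ)ρ^K/(1−ρ^(K+1)) = (-4.7696·6393.427940)/(1 − 36887.611016)
= -30494.183076/-36886.611016 = 0.826701

Final: 0.826701


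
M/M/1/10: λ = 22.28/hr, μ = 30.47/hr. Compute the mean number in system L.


ρ = 22.28/30.47 = 0.7312
L = ρ[1 − (K+1)ρ^K + Kρ^(K+1)] / [(1−ρ)(1−ρ^(K+1))]
Numerator: 0.7312·(1 − 11·0.043695 + 10·0.031950) = 0.613383
Denominator: (0.2688)·(0.968050) = 0.260201
L = 0.613383/0.260201 = 2.3573

Final: 2.3573


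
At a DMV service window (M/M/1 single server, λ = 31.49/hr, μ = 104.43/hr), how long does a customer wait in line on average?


ρ = 31.49/104.43 = 0.3015
Wq = ρ/(μ−λ) = 0.3015/(104.43 − 31.49) = 0.3015/72.94 = 0.004134 hr

Final: 0.004134 hr


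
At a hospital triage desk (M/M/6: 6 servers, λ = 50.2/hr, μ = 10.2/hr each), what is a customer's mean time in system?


a = 4.9216; ρ = 0.8203; P₀ = 0.005096
Lq = P₀·a^c·ρ/(c!(1−ρ)²) = 2.55397
Wq = Lq/λ = 2.55397/50.2 = 0.05088 hr
W = Wq + 1/μ = 0.05088 + 0.09804 = 0.14892 hr

Final: 0.14892 hr


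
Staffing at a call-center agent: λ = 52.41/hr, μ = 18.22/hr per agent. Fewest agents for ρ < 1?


Stability requires cμ > λ ⇔ c > λ/μ.
λ/μ = 52.41/18.22 = 2.8765
Minimum integer c = ⌊2.8765⌋ + 1 = 3
Check: 3·18.22 = 54.66 > 52.41, while 2·18.22 = 36.44 ≤ 52.41

Final: 3 servers


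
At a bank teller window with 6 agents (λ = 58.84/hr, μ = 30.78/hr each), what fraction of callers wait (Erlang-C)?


a = λ/μ = 1.9116; ρ = a/6 = 0.3186
P₀ = 0.147673 (from M/M/c formula)
C(c,a) = [a^c/(c!(1−ρ))]·P₀ = [48.80050/(720·0.6814)]·0.147673
= 0.09947·0.147673 = 0.014689

Final: 0.014689


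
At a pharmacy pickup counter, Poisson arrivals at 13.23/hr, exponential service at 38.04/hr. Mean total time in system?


W = 1/(μ−λ) = 1/(38.04 − 13.23) = 1/24.81 = 0.04031 hr

Final: 0.04031 hr


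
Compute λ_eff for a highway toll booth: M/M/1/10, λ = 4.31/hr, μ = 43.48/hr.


ρ = 0.09913; P_K = (1−ρ)ρ^10/(1−ρ^11) = 8.252e-11
λ_eff = λ(1 − P_K) = 4.31·(1 − 8.252e-11) = 4.31·1.000000 = 4.3100 /hr

Final: 4.3100 /hr


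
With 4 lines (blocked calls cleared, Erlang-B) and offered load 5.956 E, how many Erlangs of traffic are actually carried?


B(4,5.956) = 0.466738 (Erlang-B)
Carried load = a(1 − B) = 5.956·(1 − 0.466738) = 5.956·0.533262 = 3.1761 E

Final: 3.1761 Erlangs


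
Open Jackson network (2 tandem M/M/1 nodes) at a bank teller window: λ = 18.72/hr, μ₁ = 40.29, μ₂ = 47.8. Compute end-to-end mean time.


Each node sees arrival rate λ = 18.72/hr (tandem ⇒ throughput preserved).
W₁ = 1/(μ₁−λ) = 1/(40.29−18.72) = 0.04636 hr
W₂ = 1/(μ₂−λ) = 1/(47.8−18.72) = 0.03439 hr
W_total = W₁ + W₂ = 0.04636 + 0.03439 = 0.08075 hr

Final: 0.08075 hr


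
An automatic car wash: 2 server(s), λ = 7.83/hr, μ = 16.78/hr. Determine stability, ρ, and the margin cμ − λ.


Total capacity cμ = 2·16.78 = 33.56/hr
ρ = λ/(cμ) = 7.83/33.56 = 0.2333
Stable ⇔ ρ < 1: YES
Spare capacity = cμ − λ = 33.56 − 7.83 = 25.73/hr

Final: ρ = 0.2333; stable; margin = 25.73/hr


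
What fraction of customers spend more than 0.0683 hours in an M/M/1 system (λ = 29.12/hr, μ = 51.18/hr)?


W ~ Exponential(μ−λ) for M/M/1.
μ − λ = 51.18 − 29.12 = 22.0600
P(W > t) = e^{−(μ−λ)t} = e^{−1.5067} = 0.221641

Final: 0.221641


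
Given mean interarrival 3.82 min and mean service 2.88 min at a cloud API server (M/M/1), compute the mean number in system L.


λ = 60/3.82 = 15.7068 /hr
μ = 60/2.88 = 20.8333 /hr
ρ = λ/μ = 15.7068/20.8333 = 0.7539
L = ρ/(1−ρ) = 0.7539/0.2461 = 3.0638

Final: 3.0638


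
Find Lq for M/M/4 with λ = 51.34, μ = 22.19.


a = λ/μ = 2.3137; ρ = a/4 = 0.5784
P₀ = 0.091858
Lq = P₀·a^c·ρ / (c!·(1−ρ)²) = 0.091858·28.65459·0.5784/(24·0.17774)
= 0.35692

Final: 0.35692


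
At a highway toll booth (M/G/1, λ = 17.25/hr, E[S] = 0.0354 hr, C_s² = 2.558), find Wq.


ρ = λ·E[S] = 17.25·0.0354 = 0.6107
E[S²] = E[S]²(1+C_s²) = 0.0354²·(1+2.558) = 0.004459
Wq = λ·E[S²]/(2(1−ρ)) = 17.25·0.004459/(2·0.3893) = 0.09877 hr

Final: 0.09877 hr


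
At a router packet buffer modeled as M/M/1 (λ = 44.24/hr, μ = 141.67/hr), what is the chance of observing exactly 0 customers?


ρ = 44.24/141.67 = 0.3123
P_n = (1−ρ)·ρ^n = (1 − 0.3123)·0.3123^0 = 0.6877·1.000000 = 0.687725

Final: 0.687725


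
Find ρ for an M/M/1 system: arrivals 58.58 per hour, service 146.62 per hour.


ρ = λ/μ = 58.58/146.62 = 0.3995

Final: 0.3995


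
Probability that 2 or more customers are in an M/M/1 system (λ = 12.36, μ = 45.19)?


ρ = 12.36/45.19 = 0.2735
P(N ≥ n) = ρ^n = 0.2735^2 = 0.074809

Final: 0.074809


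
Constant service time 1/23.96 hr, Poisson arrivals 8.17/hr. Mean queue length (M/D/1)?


ρ = 8.17/23.96 = 0.3410
M/D/1: Lq = ρ²/(2(1−ρ)) = 0.1163/(2·0.6590) = 0.08822

Final: 0.08822


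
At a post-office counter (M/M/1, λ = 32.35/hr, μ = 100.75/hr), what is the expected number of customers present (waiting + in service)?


ρ = λ/μ = 32.35/100.75 = 0.3211
L = ρ/(1−ρ) = 0.3211/(1 − 0.3211) = 0.3211/0.6789 = 0.4730

Final: 0.4730


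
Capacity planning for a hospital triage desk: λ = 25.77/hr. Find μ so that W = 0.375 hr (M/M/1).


W = 1/(μ−λ) ⇒ μ − λ = 1/W = 1/0.375 = 2.6667
μ = λ + 1/W = 25.77 + 2.6667 = 28.4367 per hr

Final: 28.4367 /hr


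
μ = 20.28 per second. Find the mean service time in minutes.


Mean service time = 1/μ = 1/20.28 second = 0.04931 second
In minutes: 0.04931 × 0.0166667 = 0.0008218 min

Final: 0.0008218 min


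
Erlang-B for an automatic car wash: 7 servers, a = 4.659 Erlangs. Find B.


B(c,a) = (a^c/c!) / Σ_{k=0}^{c} a^k/k!
a^7/7! = 9.454062
Σ terms (k=0..7): 1.00000 + 4.65900 + 10.85314 + 16.85493 + 19.63178 + 18.29289 + 14.20443 + 9.45406 = 94.950224
B = 9.454062/94.950224 = 0.099569

Final: 0.099569


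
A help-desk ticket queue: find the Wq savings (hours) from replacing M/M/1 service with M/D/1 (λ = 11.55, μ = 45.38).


ρ = 11.55/45.38 = 0.2545
Wq(M/M/1) = ρ/(μ−λ) = 0.2545/33.83 = 0.007523 hr
Wq(M/D/1) = ρ/(2(μ−λ)) = 0.003762 hr
Savings = 0.007523 − 0.003762 = 0.003762 hr

Final: 0.003762 hr


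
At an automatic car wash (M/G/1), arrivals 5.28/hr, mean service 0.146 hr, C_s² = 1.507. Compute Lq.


ρ = λ·E[S] = 5.28·0.146 = 0.7709
Lq = ρ²(1+C_s²)/(2(1−ρ)) = 0.5943·(1+1.507)/(2·0.2291)
= 0.5943·2.5070/0.4582 = 3.25113

Final: 3.25113


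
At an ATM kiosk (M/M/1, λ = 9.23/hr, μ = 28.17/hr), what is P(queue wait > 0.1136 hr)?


ρ = 9.23/28.17 = 0.3277
P(Wq > t) = ρ·e^{−(μ−λ)t} = 0.3277·e^{−2.1516}
= 0.3277·0.116300 = 0.038106

Final: 0.038106


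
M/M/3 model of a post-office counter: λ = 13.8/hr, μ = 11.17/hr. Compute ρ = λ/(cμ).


ρ = λ/(cμ) = 13.8/(3·11.17) = 13.8/33.51 = 0.4118

Final: 0.4118


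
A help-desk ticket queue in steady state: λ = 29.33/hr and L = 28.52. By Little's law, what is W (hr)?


W = L/λ = 28.52/29.33 = 0.9724 hr

Final: 0.9724 hr


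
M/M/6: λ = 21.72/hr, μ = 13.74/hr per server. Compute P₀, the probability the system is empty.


a = λ/μ = 21.72/13.74 = 1.5808; ρ = a/c = 0.2635
Σ_{k=0}^{5} a^k/k! (terms k=0..5) = 1.00000 + 1.58079 + 1.24944 + 0.65837 + 0.26018 + 0.08226 = 4.83104
Tail: a^6/(6!(1−ρ)) = 15.60409/(720·0.7365) = 0.02942
P₀ = 1/(4.83104 + 0.02942) = 1/4.86046 = 0.205742

Final: 0.205742


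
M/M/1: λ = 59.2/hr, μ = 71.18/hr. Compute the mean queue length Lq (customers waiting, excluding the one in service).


ρ = 59.2/71.18 = 0.8317
Lq = ρ²/(1−ρ) = 0.6917/0.1683 = 4.1099

Final: 4.1099


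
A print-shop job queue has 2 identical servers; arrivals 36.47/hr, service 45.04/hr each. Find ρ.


ρ = λ/(cμ) = 36.47/(2·45.04) = 36.47/90.08 = 0.4049

Final: 0.4049


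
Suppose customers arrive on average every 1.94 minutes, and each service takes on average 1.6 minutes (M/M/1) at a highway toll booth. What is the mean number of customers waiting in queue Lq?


λ = 60/1.94 = 30.9278 /hr
μ = 60/1.6 = 37.5000 /hr
ρ = λ/μ = 30.9278/37.5000 = 0.8247
Lq = ρ²/(1−ρ) = 0.6802/0.1753 = 3.8811

Final: 3.8811


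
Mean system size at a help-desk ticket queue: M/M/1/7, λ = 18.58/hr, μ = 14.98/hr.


ρ = 18.58/14.98 = 1.2403
L = ρ[1 − (K+1)ρ^K + Kρ^(K+1)] / [(1−ρ)(1−ρ^(K+1))]
Numerator: 1.2403·(1 − 8·4.515827 + 7·5.601072) = 5.061613
Denominator: (-0.2403)·(-4.601072) = 1.105732
L = 5.061613/1.105732 = 4.5776

Final: 4.5776


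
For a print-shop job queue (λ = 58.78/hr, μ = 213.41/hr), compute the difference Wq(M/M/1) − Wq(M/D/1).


ρ = 58.78/213.41 = 0.2754
Wq(M/M/1) = ρ/(μ−λ) = 0.2754/154.63 = 0.001781 hr
Wq(M/D/1) = ρ/(2(μ−λ)) = 0.0008906 hr
Savings = 0.001781 − 0.0008906 = 0.0008906 hr

Final: 0.0008906 hr


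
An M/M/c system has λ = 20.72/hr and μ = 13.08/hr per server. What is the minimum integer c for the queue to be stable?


Stability requires cμ > λ ⇔ c > λ/μ.
λ/μ = 20.72/13.08 = 1.5841
Minimum integer c = ⌊1.5841⌋ + 1 = 2
Check: 2·13.08 = 26.16 > 20.72, while 1·13.08 = 13.08 ≤ 20.72

Final: 2 servers


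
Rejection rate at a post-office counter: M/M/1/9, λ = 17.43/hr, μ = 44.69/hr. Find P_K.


ρ = λ/μ = 17.43/44.69 = 0.3900
P_K = (1−ρ)ρ^K/(1−ρ^(K+1)) = (0.6100·0.0002088)/(1 − 0.00008145)
= 0.0001274/0.999919 = 0.0001274

Final: 0.0001274


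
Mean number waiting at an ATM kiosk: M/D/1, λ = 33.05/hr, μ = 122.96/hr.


ρ = 33.05/122.96 = 0.2688
M/D/1: Lq = ρ²/(2(1−ρ)) = 0.07225/(2·0.7312) = 0.04940

Final: 0.04940


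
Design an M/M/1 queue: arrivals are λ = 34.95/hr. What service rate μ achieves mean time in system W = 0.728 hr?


W = 1/(μ−λ) ⇒ μ − λ = 1/W = 1/0.728 = 1.3736
μ = λ + 1/W = 34.95 + 1.3736 = 36.3236 per hr

Final: 36.3236 /hr


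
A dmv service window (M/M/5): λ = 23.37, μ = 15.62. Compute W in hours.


a = 1.4962; ρ = 0.2992; P₀ = 0.223637
Lq = P₀·a^c·ρ/(c!(1−ρ)²) = 0.008514
Wq = Lq/λ = 0.008514/23.37 = 0.0003643 hr
W = Wq + 1/μ = 0.0003643 + 0.06402 = 0.06438 hr

Final: 0.06438 hr


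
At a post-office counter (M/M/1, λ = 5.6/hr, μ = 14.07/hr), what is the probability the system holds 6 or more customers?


ρ = 5.6/14.07 = 0.3980
P(N ≥ n) = ρ^n = 0.3980^6 = 0.003975

Final: 0.003975


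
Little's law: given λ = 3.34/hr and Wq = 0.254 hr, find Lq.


Lq = λWq = 3.34·0.254 = 0.8484

Final: 0.8484


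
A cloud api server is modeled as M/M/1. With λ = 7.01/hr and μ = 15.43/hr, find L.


ρ = λ/μ = 7.01/15.43 = 0.4543
L = ρ/(1−ρ) = 0.4543/(1 − 0.4543) = 0.4543/0.5457 = 0.8325

Final: 0.8325


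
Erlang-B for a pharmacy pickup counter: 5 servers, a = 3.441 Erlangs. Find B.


B(c,a) = (a^c/c!) / Σ_{k=0}^{c} a^k/k!
a^5/5! = 4.020149
Σ terms (k=0..5): 1.00000 + 3.44100 + 5.92024 + 6.79052 + 5.84154 + 4.02015 = 27.013446
B = 4.020149/27.013446 = 0.148820

Final: 0.148820


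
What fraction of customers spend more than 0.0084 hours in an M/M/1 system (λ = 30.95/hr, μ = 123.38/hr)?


W ~ Exponential(μ−λ) for M/M/1.
μ − λ = 123.38 − 30.95 = 92.4300
P(W > t) = e^{−(μ−λ)t} = e^{−0.7764} = 0.460054

Final: 0.460054


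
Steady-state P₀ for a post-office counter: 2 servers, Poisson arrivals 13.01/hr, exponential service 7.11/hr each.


a = λ/μ = 13.01/7.11 = 1.8298; ρ = a/c = 0.9149
Σ_{k=0}^{1} a^k/k! (terms k=0..1) = 1.00000 + 1.82982 = 2.82982
Tail: a^2/(2!(1−ρ)) = 3.34823/(2·0.08509) = 19.67432
P₀ = 1/(2.82982 + 19.67432) = 1/22.50413 = 0.044436

Final: 0.044436


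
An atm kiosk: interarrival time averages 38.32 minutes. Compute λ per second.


λ = 1/(interarrival time) in consistent units.
1 second = 0.0166667 min, so λ = 0.0166667/38.32 = 0.0004349 per second

Final: 0.0004349 /sec


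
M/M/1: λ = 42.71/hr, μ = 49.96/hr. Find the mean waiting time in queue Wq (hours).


ρ = 42.71/49.96 = 0.8549
Wq = ρ/(μ−λ) = 0.8549/(49.96 − 42.71) = 0.8549/7.25 = 0.1179 hr

Final: 0.1179 hr


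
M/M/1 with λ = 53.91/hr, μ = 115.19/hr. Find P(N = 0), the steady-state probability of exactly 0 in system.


ρ = 53.91/115.19 = 0.4680
P_n = (1−ρ)·ρ^n = (1 − 0.4680)·0.4680^0 = 0.5320·1.000000 = 0.531991

Final: 0.531991


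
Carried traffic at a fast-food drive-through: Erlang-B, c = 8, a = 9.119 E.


B(8,9.119) = 0.295253 (Erlang-B)
Carried load = a(1 − B) = 9.119·(1 − 0.295253) = 9.119·0.704747 = 6.4266 E

Final: 6.4266 Erlangs


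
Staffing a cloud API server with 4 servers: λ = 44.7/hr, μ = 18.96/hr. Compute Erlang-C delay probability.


a = λ/μ = 2.3576; ρ = a/4 = 0.5894
P₀ = 0.087292 (from M/M/c formula)
C(c,a) = [a^c/(c!(1−ρ))]·P₀ = [30.89419/(24·0.4106)]·0.087292
= 3.13506·0.087292 = 0.273665

Final: 0.273665


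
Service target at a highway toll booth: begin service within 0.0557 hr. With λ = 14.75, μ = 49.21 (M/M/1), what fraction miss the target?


ρ = 14.75/49.21 = 0.2997
P(Wq > t) = ρ·e^{−(μ−λ)t} = 0.2997·e^{−1.9194}
= 0.2997·0.146692 = 0.043969

Final: 0.043969


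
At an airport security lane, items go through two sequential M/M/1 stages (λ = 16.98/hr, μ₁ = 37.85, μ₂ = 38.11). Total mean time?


Each node sees arrival rate λ = 16.98/hr (tandem ⇒ throughput preserved).
W₁ = 1/(μ₁−λ) = 1/(37.85−16.98) = 0.04792 hr
W₂ = 1/(μ₂−λ) = 1/(38.11−16.98) = 0.04733 hr
W_total = W₁ + W₂ = 0.04792 + 0.04733 = 0.09524 hr

Final: 0.09524 hr


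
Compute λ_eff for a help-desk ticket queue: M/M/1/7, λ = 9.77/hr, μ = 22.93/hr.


ρ = 0.4261; P_K = (1−ρ)ρ^7/(1−ρ^8) = 0.001465
λ_eff = λ(1 − P_K) = 9.77·(1 − 0.001465) = 9.77·0.998535 = 9.7557 /hr

Final: 9.7557 /hr


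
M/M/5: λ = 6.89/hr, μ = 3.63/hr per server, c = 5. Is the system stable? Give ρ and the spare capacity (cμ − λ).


Total capacity cμ = 5·3.63 = 18.15/hr
ρ = λ/(cμ) = 6.89/18.15 = 0.3796
Stable ⇔ ρ < 1: YES
Spare capacity = cμ − λ = 18.15 − 6.89 = 11.26/hr

Final: ρ = 0.3796; stable; margin = 11.26/hr


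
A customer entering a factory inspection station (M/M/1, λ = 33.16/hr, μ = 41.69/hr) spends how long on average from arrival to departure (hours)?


W = 1/(μ−λ) = 1/(41.69 − 33.16) = 1/8.53 = 0.1172 hr

Final: 0.1172 hr


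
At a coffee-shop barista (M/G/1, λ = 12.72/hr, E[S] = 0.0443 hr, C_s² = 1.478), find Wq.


ρ = λ·E[S] = 12.72·0.0443 = 0.5635
E[S²] = E[S]²(1+C_s²) = 0.0443²·(1+1.478) = 0.004863
Wq = λ·E[S²]/(2(1−ρ)) = 12.72·0.004863/(2·0.4365) = 0.07086 hr

Final: 0.07086 hr


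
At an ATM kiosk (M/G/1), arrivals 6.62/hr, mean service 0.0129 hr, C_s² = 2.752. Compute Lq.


ρ = λ·E[S] = 6.62·0.0129 = 0.08540
Lq = ρ²(1+C_s²)/(2(1−ρ)) = 0.007293·(1+2.752)/(2·0.9146)
= 0.007293·3.7520/1.8292 = 0.01496

Final: 0.01496


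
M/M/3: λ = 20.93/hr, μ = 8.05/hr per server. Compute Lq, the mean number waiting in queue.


a = λ/μ = 2.6000; ρ = a/3 = 0.8667
P₀ = 0.034542
Lq = P₀·a^c·ρ / (c!·(1−ρ)²) = 0.034542·17.57600·0.8667/(6·0.01778)
= 4.93282

Final: 4.93282


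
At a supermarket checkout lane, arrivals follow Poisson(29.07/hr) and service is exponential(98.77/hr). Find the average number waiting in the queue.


ρ = 29.07/98.77 = 0.2943
Lq = ρ²/(1−ρ) = 0.08662/0.7057 = 0.1228

Final: 0.1228


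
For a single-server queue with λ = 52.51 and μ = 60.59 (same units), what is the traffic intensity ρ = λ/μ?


ρ = λ/μ = 52.51/60.59 = 0.8666

Final: 0.8666


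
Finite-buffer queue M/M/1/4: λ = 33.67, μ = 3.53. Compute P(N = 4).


ρ = λ/μ = 33.67/3.53 = 9.5382
P_K = (1−ρ)ρ^K/(1−ρ^(K+1)) = (-8.5382·8277.013128)/(1 − 78948.167707)
= -70671.154579/-78947.167707 = 0.895170

Final: 0.895170


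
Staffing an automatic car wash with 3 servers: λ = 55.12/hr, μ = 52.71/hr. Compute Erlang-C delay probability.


a = λ/μ = 1.0457; ρ = a/3 = 0.3486
P₀ = 0.346613 (from M/M/c formula)
C(c,a) = [a^c/(c!(1−ρ))]·P₀ = [1.14353/(6·0.6514)]·0.346613
= 0.29257·0.346613 = 0.101409

Final: 0.101409


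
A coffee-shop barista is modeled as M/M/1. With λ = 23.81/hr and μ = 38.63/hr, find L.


ρ = λ/μ = 23.81/38.63 = 0.6164
L = ρ/(1−ρ) = 0.6164/(1 − 0.6164) = 0.6164/0.3836 = 1.6066

Final: 1.6066


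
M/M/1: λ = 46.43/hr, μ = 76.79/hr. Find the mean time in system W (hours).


W = 1/(μ−λ) = 1/(76.79 − 46.43) = 1/30.36 = 0.03294 hr

Final: 0.03294 hr


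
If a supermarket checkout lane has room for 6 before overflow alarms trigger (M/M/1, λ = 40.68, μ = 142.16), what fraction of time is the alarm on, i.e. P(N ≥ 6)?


ρ = 40.68/142.16 = 0.2862
P(N ≥ n) = ρ^n = 0.2862^6 = 0.0005491

Final: 0.0005491


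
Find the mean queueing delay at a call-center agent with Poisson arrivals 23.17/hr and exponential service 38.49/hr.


ρ = 23.17/38.49 = 0.6020
Wq = ρ/(μ−λ) = 0.6020/(38.49 − 23.17) = 0.6020/15.32 = 0.03929 hr

Final: 0.03929 hr


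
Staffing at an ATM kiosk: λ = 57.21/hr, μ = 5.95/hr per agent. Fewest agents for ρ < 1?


Stability requires cμ > λ ⇔ c > λ/μ.
λ/μ = 57.21/5.95 = 9.6151
Minimum integer c = ⌊9.6151⌋ + 1 = 10
Check: 10·5.95 = 59.50 > 57.21, while 9·5.95 = 53.55 ≤ 57.21

Final: 10 servers


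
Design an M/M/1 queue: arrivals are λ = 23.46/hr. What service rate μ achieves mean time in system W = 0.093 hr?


W = 1/(μ−λ) ⇒ μ − λ = 1/W = 1/0.093 = 10.7527
μ = λ + 1/W = 23.46 + 10.7527 = 34.2127 per hr

Final: 34.2127 /hr


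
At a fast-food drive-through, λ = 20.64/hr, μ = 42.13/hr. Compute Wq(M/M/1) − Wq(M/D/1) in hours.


ρ = 20.64/42.13 = 0.4899
Wq(M/M/1) = ρ/(μ−λ) = 0.4899/21.49 = 0.02280 hr
Wq(M/D/1) = ρ/(2(μ−λ)) = 0.01140 hr
Savings = 0.02280 − 0.01140 = 0.01140 hr

Final: 0.01140 hr


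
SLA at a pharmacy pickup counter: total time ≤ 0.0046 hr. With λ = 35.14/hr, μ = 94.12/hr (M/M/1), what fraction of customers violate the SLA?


W ~ Exponential(μ−λ) for M/M/1.
μ − λ = 94.12 − 35.14 = 58.9800
P(W > t) = e^{−(μ−λ)t} = e^{−0.2713} = 0.762382

Final: 0.762382


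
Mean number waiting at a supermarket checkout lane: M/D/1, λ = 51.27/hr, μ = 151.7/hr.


ρ = 51.27/151.7 = 0.3380
M/D/1: Lq = ρ²/(2(1−ρ)) = 0.1142/(2·0.6620) = 0.08627

Final: 0.08627


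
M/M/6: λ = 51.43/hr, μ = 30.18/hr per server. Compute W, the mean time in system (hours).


a = 1.7041; ρ = 0.2840; P₀ = 0.181834
Lq = P₀·a^c·ρ/(c!(1−ρ)²) = 0.003427
Wq = Lq/λ = 0.003427/51.43 = 0.00006663 hr
W = Wq + 1/μ = 0.00006663 + 0.03313 = 0.03320 hr

Final: 0.03320 hr


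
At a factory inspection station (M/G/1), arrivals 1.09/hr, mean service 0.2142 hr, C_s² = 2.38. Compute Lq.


ρ = λ·E[S] = 1.09·0.2142 = 0.2335
Lq = ρ²(1+C_s²)/(2(1−ρ)) = 0.05451·(1+2.38)/(2·0.7665)
= 0.05451·3.3800/1.5330 = 0.12019

Final: 0.12019


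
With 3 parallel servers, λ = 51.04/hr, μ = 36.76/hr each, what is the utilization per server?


ρ = λ/(cμ) = 51.04/(3·36.76) = 51.04/110.28 = 0.4628

Final: 0.4628
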